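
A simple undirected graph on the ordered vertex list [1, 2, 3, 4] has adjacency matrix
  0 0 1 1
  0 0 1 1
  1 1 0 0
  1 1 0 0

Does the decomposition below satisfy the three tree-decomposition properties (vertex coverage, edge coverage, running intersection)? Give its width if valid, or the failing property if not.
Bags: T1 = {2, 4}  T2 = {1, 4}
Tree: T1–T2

A tree decomposition must satisfy three properties: every vertex lies in some bag; for every edge, both endpoints lie together in some bag; and for every vertex, the bags containing it form a connected subtree. Here vertex 3 appears in no bag, so the decomposition is invalid.

No — vertex 3 appears in no bag.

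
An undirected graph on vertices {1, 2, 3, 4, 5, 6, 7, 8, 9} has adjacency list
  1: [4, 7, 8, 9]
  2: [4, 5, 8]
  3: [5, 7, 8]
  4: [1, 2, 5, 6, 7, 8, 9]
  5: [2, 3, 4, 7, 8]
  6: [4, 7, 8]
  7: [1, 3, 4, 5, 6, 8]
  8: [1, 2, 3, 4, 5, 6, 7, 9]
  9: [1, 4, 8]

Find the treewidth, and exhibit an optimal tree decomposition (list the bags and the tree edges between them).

Each bag holds 4 vertices, so the decomposition has width 3, which upper-bounds the treewidth. On the other hand G contains the 4-clique {3, 5, 7, 8}. A clique must lie in a single bag of any decomposition, so no decomposition can have width below 3. Therefore the treewidth is 3.

Treewidth 3.
One optimal decomposition is:
Bags: B1 = {2, 4, 5, 8}  B2 = {4, 5, 7, 8}  B3 = {1, 4, 7, 8}  B4 = {1, 4, 8, 9}  B5 = {4, 6, 7, 8}  B6 = {3, 5, 7, 8}
Tree: B1–B2, B2–B3, B3–B4, B2–B5, B2–B6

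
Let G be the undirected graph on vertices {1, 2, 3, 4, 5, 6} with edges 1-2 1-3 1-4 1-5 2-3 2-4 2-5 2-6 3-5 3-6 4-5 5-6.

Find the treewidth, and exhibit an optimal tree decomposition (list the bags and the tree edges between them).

Treewidth 3.
One optimal decomposition is:
Bags: B1 = {1, 2, 4, 5}  B2 = {1, 2, 3, 5}  B3 = {2, 3, 5, 6}
Tree: B1–B2, B2–B3

The largest bag has 4 vertices, giving width 3; this decomposition certifies tw(G) ≤ 3. For the lower bound, the 4 vertices {1, 2, 3, 5} are pairwise adjacent, and any tree decomposition puts a clique entirely inside one bag — forcing width ≥ 3. Combining the bounds, tw(G) = 3.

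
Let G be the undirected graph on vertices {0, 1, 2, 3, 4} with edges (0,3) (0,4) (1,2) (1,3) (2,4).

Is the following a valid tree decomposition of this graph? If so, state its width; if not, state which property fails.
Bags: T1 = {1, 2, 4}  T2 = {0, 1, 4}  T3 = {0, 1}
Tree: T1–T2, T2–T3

No — vertex 3 appears in no bag.

A tree decomposition must satisfy three properties: every vertex lies in some bag; for every edge, both endpoints lie together in some bag; and for every vertex, the bags containing it form a connected subtree. Here vertex 3 appears in no bag, so the decomposition is invalid.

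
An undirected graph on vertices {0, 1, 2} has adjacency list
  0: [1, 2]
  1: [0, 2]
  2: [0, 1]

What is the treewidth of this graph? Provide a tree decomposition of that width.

Treewidth 2.
One such decomposition:
Bags: B1 = {0, 1, 2}
Tree: (single bag)

With just one bag of size 3, the width is 3 − 1 = 2, so tw(G) ≤ 2. On the other hand G contains the 3-clique {0, 1, 2}. A clique must lie in a single bag of any decomposition, so no decomposition can have width below 2. The upper and lower bounds meet at 2, so that is the treewidth.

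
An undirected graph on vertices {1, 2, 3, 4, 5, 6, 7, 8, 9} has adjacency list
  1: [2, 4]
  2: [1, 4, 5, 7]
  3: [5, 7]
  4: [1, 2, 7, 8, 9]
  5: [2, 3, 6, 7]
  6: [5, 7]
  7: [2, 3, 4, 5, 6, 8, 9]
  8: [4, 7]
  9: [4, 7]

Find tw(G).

A width-2 tree decomposition is:
Bags: B1 = {4, 7, 8}  B2 = {2, 4, 7}  B3 = {1, 2, 4}  B4 = {2, 5, 7}  B5 = {4, 7, 9}  B6 = {5, 6, 7}  B7 = {3, 5, 7}
Tree: B1–B2, B2–B3, B2–B4, B1–B5, B4–B6, B4–B7
Each bag holds 3 vertices, so the decomposition has width 2, which upper-bounds the treewidth. Conversely, {1, 2, 4} is a clique of size 3, and the vertices of any clique must share a bag in every tree decomposition; so some bag has ≥ 3 vertices and tw(G) ≥ 2. The upper and lower bounds meet at 2, so that is the treewidth.

2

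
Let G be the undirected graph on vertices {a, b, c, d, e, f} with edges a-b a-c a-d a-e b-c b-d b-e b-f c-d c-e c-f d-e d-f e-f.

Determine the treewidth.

A width-4 tree decomposition is:
Bags: B1 = {a, b, c, d, e}  B2 = {b, c, d, e, f}
Tree: B1–B2
Every bag has size at most 5, so the width is 5 − 1 = 4 and tw(G) ≤ 4. Conversely, {b, c, d, e, f} is a clique of size 5, and the vertices of any clique must share a bag in every tree decomposition; so some bag has ≥ 5 vertices and tw(G) ≥ 4. The upper and lower bounds meet at 4, so that is the treewidth.

4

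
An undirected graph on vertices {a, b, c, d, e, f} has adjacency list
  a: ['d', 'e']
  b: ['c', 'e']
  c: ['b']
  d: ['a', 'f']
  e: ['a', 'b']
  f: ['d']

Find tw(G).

A width-1 tree decomposition is:
Bags: B1 = {d, f}  B2 = {a, d}  B3 = {a, e}  B4 = {b, e}  B5 = {b, c}
Tree: B1–B2, B2–B3, B3–B4, B4–B5
Each bag holds 2 vertices, so the decomposition has width 1, which upper-bounds the treewidth. G has an edge, so its treewidth is at least 1. Hence tw(G) = 1 exactly.

1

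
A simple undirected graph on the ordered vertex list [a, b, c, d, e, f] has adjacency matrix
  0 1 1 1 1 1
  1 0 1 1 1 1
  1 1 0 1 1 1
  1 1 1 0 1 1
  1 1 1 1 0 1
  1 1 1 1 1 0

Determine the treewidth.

5

A width-5 tree decomposition is:
Bags: B1 = {a, b, c, d, e, f}
Tree: (single bag)
A single bag containing all 6 vertices is trivially a valid decomposition of width 5. Conversely, {a, b, c, d, e, f} is a clique of size 6, and the vertices of any clique must share a bag in every tree decomposition; so some bag has ≥ 6 vertices and tw(G) ≥ 5. The upper and lower bounds meet at 5, so that is the treewidth.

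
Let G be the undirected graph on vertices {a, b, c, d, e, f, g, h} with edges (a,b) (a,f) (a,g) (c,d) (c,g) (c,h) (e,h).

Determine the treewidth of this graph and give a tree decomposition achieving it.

Treewidth 1.
Bags: B1 = {c, g}  B2 = {a, g}  B3 = {c, d}  B4 = {c, h}  B5 = {a, b}  B6 = {a, f}  B7 = {e, h}
Tree: B1–B2, B1–B3, B1–B4, B2–B5, B5–B6, B4–B7

Each bag holds 2 vertices, so the decomposition has width 1, which upper-bounds the treewidth. Any graph with an edge has treewidth ≥ 1, and G has the edge g–c. Combining the bounds, tw(G) = 1.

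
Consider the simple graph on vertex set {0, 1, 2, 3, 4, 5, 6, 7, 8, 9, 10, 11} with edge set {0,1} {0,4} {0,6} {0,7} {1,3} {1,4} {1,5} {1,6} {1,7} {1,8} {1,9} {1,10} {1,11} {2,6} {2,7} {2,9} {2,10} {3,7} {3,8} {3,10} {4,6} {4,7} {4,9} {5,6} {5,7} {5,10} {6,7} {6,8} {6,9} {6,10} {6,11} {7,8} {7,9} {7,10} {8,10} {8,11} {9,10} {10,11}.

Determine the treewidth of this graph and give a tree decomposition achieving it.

Treewidth 4.
One optimal decomposition is:
Bags: B1 = {1, 6, 7, 9, 10}  B2 = {1, 6, 7, 8, 10}  B3 = {1, 3, 7, 8, 10}  B4 = {2, 6, 7, 9, 10}  B5 = {1, 4, 6, 7, 9}  B6 = {0, 1, 4, 6, 7}  B7 = {1, 5, 6, 7, 10}  B8 = {1, 6, 8, 10, 11}
Tree: B1–B2, B2–B3, B1–B4, B1–B5, B5–B6, B2–B7, B2–B8

Every bag has size at most 5, so the width is 5 − 1 = 4 and tw(G) ≤ 4. Conversely, {1, 3, 7, 8, 10} is a clique of size 5, and the vertices of any clique must share a bag in every tree decomposition; so some bag has ≥ 5 vertices and tw(G) ≥ 4. The upper and lower bounds meet at 4, so that is the treewidth.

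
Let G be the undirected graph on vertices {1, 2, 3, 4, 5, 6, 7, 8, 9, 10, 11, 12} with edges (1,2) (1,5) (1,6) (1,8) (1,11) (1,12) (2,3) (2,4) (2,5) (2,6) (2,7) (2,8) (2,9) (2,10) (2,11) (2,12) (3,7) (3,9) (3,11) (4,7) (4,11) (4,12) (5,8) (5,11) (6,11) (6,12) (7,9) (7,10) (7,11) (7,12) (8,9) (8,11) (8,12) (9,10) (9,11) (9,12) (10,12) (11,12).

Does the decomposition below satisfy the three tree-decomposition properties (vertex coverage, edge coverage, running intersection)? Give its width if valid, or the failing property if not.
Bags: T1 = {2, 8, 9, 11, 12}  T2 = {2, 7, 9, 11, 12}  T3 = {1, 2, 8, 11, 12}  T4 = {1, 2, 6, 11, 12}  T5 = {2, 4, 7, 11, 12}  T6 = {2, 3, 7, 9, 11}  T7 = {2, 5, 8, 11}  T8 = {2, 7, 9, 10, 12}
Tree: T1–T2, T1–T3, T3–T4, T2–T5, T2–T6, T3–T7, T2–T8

No — edge (1,5) lies in no bag.

A tree decomposition must satisfy three properties: every vertex lies in some bag; for every edge, both endpoints lie together in some bag; and for every vertex, the bags containing it form a connected subtree. Here edge (1,5) lies in no bag, so the decomposition is invalid.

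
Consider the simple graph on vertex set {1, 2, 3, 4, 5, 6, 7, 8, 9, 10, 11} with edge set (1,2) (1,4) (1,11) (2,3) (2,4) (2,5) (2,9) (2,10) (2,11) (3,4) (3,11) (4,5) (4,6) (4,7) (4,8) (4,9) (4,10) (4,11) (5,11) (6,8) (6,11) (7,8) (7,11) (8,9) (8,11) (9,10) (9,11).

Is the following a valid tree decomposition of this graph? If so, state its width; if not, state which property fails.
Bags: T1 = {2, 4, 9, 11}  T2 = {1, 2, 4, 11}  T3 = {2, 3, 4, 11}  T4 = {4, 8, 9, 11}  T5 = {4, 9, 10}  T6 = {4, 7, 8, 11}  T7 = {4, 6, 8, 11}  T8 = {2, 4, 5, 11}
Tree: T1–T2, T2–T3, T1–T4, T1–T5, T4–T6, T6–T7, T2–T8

No — edge (2,10) lies in no bag.

A tree decomposition must satisfy three properties: every vertex lies in some bag; for every edge, both endpoints lie together in some bag; and for every vertex, the bags containing it form a connected subtree. Here edge (2,10) lies in no bag, so the decomposition is invalid.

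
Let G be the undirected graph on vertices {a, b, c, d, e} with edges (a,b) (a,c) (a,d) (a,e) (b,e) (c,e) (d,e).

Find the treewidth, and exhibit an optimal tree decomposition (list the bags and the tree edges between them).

Treewidth 2.
Bags: B1 = {a, d, e}  B2 = {a, c, e}  B3 = {a, b, e}
Tree: B1–B2, B1–B3

The largest bag has 3 vertices, giving width 2; this decomposition certifies tw(G) ≤ 2. For the lower bound, the 3 vertices {a, d, e} are pairwise adjacent, and any tree decomposition puts a clique entirely inside one bag — forcing width ≥ 2. Therefore the treewidth is 2.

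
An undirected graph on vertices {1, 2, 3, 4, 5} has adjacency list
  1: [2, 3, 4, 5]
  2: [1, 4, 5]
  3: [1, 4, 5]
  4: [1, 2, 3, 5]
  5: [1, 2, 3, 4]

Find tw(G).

3

A width-3 tree decomposition is:
Bags: B1 = {1, 2, 4, 5}  B2 = {1, 3, 4, 5}
Tree: B1–B2
Each bag holds 4 vertices, so the decomposition has width 3, which upper-bounds the treewidth. Conversely, {1, 2, 4, 5} is a clique of size 4, and the vertices of any clique must share a bag in every tree decomposition; so some bag has ≥ 4 vertices and tw(G) ≥ 3. Therefore the treewidth is 3.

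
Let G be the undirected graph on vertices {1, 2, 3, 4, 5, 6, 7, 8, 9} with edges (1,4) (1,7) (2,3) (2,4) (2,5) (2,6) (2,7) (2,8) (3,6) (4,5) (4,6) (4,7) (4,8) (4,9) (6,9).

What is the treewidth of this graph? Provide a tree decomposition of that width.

Treewidth 2.
One optimal decomposition is:
Bags: B1 = {4, 6, 9}  B2 = {2, 4, 6}  B3 = {2, 4, 7}  B4 = {1, 4, 7}  B5 = {2, 3, 6}  B6 = {2, 4, 8}  B7 = {2, 4, 5}
Tree: B1–B2, B2–B3, B3–B4, B2–B5, B2–B6, B6–B7

Every bag has size at most 3, so the width is 3 − 1 = 2 and tw(G) ≤ 2. Conversely, {2, 3, 6} is a clique of size 3, and the vertices of any clique must share a bag in every tree decomposition; so some bag has ≥ 3 vertices and tw(G) ≥ 2. Hence tw(G) = 2 exactly.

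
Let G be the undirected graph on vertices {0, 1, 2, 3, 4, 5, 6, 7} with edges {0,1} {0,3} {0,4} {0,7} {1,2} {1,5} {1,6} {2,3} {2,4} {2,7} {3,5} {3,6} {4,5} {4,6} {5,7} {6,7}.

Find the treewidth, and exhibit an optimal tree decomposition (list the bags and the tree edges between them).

The largest bag has 5 vertices, giving width 4; this decomposition certifies tw(G) ≤ 4. For the lower bound: the 5 vertex sets {3,6}, {2,7}, {0,4}, {5}, {1} are disjoint, each induces a connected subgraph, and every pair is joined by at least one edge of G. Contracting each set to a single vertex therefore yields K_{5} as a minor, and since treewidth is minor-monotone, tw(G) ≥ tw(K_{5}) = 4. Hence tw(G) = 4 exactly.

Treewidth 4.
Bags: B1 = {0, 2, 3, 5, 6}  B2 = {0, 2, 5, 6, 7}  B3 = {0, 2, 4, 5, 6}  B4 = {0, 1, 2, 5, 6}
Tree: B1–B2, B2–B3, B3–B4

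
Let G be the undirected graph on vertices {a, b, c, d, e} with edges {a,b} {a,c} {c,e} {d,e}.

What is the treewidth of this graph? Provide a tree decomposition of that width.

Treewidth 1.
Bags: B1 = {a, b}  B2 = {a, c}  B3 = {c, e}  B4 = {d, e}
Tree: B1–B2, B2–B3, B3–B4

Every bag has size at most 2, so the width is 2 − 1 = 1 and tw(G) ≤ 1. G has an edge, so its treewidth is at least 1. Therefore the treewidth is 1.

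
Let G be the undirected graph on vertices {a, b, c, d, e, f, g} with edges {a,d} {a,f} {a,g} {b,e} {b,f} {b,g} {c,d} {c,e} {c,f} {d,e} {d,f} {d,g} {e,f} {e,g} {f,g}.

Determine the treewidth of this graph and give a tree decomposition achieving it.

Every bag has size at most 4, so the width is 4 − 1 = 3 and tw(G) ≤ 3. Conversely, {d, e, f, g} is a clique of size 4, and the vertices of any clique must share a bag in every tree decomposition; so some bag has ≥ 4 vertices and tw(G) ≥ 3. Hence tw(G) = 3 exactly.

Treewidth 3.
One such decomposition:
Bags: B1 = {c, d, e, f}  B2 = {d, e, f, g}  B3 = {a, d, f, g}  B4 = {b, e, f, g}
Tree: B1–B2, B2–B3, B2–B4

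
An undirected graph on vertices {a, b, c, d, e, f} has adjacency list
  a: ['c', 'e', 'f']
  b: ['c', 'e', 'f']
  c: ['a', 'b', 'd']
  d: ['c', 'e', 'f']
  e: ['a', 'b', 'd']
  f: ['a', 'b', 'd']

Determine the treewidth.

3

A width-3 tree decomposition is:
Bags: B1 = {a, b, c, d}  B2 = {a, b, d, f}  B3 = {a, b, d, e}
Tree: B1–B2, B2–B3
The largest bag has 4 vertices, giving width 3; this decomposition certifies tw(G) ≤ 3. For the lower bound: the 4 vertex sets {b,c}, {a,f}, {d}, {e} are disjoint, each induces a connected subgraph, and every pair is joined by at least one edge of G. Contracting each set to a single vertex therefore yields K_{4} as a minor, and since treewidth is minor-monotone, tw(G) ≥ tw(K_{4}) = 3. Combining the bounds, tw(G) = 3.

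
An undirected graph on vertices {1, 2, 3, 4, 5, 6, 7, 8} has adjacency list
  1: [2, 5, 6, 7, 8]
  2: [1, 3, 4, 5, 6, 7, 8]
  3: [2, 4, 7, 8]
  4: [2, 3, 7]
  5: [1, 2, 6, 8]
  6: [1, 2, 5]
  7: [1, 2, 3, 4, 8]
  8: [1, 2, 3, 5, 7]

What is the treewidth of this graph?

A width-3 tree decomposition is:
Bags: B1 = {1, 2, 5, 6}  B2 = {1, 2, 5, 8}  B3 = {1, 2, 7, 8}  B4 = {2, 3, 7, 8}  B5 = {2, 3, 4, 7}
Tree: B1–B2, B2–B3, B3–B4, B4–B5
Every bag has size at most 4, so the width is 4 − 1 = 3 and tw(G) ≤ 3. Conversely, {1, 2, 5, 8} is a clique of size 4, and the vertices of any clique must share a bag in every tree decomposition; so some bag has ≥ 4 vertices and tw(G) ≥ 3. Therefore the treewidth is 3.

3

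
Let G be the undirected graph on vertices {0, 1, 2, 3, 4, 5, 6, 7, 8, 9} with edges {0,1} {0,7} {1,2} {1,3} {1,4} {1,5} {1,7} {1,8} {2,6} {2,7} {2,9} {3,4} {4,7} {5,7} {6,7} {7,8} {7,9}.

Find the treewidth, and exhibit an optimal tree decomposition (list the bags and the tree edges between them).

Treewidth 2.
Bags: B1 = {1, 4, 7}  B2 = {1, 7, 8}  B3 = {1, 5, 7}  B4 = {0, 1, 7}  B5 = {1, 2, 7}  B6 = {1, 3, 4}  B7 = {2, 6, 7}  B8 = {2, 7, 9}
Tree: B1–B2, B1–B3, B3–B4, B2–B5, B1–B6, B5–B7, B5–B8

The largest bag has 3 vertices, giving width 2; this decomposition certifies tw(G) ≤ 2. On the other hand G contains the 3-clique {1, 3, 4}. A clique must lie in a single bag of any decomposition, so no decomposition can have width below 2. Therefore the treewidth is 2.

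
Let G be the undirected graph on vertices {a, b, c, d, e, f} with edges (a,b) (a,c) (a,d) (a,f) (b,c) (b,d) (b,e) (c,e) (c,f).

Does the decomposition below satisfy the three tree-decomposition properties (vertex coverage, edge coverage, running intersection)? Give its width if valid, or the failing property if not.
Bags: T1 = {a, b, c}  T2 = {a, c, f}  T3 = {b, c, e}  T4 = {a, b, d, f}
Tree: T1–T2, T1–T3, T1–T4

No — bags containing vertex f are not connected in the tree.

A tree decomposition must satisfy three properties: every vertex lies in some bag; for every edge, both endpoints lie together in some bag; and for every vertex, the bags containing it form a connected subtree. Here bags containing vertex f are not connected in the tree, so the decomposition is invalid.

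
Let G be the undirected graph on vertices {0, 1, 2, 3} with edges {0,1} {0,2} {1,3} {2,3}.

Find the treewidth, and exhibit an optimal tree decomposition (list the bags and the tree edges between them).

Treewidth 2.
One optimal decomposition is:
Bags: B1 = {1, 2, 3}  B2 = {0, 1, 2}
Tree: B1–B2

Every bag has size at most 3, so the width is 3 − 1 = 2 and tw(G) ≤ 2. Since 1–3–2–0–1 is a cycle in G, G is not acyclic. Forests are exactly the graphs of treewidth ≤ 1, so tw(G) ≥ 2. Therefore the treewidth is 2.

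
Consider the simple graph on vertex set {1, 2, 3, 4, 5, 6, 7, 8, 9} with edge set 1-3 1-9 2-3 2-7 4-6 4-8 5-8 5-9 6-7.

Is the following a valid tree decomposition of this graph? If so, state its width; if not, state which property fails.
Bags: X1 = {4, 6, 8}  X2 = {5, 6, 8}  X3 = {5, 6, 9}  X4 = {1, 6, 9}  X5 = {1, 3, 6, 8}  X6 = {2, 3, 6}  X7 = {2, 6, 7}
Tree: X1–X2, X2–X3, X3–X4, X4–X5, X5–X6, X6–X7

A tree decomposition must satisfy three properties: every vertex lies in some bag; for every edge, both endpoints lie together in some bag; and for every vertex, the bags containing it form a connected subtree. Here bags containing vertex 8 are not connected in the tree, so the decomposition is invalid.

No — bags containing vertex 8 are not connected in the tree.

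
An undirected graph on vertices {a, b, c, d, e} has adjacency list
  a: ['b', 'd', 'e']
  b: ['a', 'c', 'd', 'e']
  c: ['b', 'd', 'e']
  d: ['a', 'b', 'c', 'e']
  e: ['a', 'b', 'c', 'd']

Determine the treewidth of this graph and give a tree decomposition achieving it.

Treewidth 3.
One such decomposition:
Bags: B1 = {a, b, d, e}  B2 = {b, c, d, e}
Tree: B1–B2

Each bag holds 4 vertices, so the decomposition has width 3, which upper-bounds the treewidth. Conversely, {b, c, d, e} is a clique of size 4, and the vertices of any clique must share a bag in every tree decomposition; so some bag has ≥ 4 vertices and tw(G) ≥ 3. Combining the bounds, tw(G) = 3.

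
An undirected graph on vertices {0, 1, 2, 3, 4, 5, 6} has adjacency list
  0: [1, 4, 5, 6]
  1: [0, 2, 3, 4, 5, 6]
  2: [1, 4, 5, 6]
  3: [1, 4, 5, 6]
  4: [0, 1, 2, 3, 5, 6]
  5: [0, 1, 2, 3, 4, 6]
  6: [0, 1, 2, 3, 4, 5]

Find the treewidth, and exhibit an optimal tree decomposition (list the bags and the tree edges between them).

Treewidth 4.
One optimal decomposition is:
Bags: B1 = {1, 2, 4, 5, 6}  B2 = {1, 3, 4, 5, 6}  B3 = {0, 1, 4, 5, 6}
Tree: B1–B2, B1–B3

Every bag has size at most 5, so the width is 5 − 1 = 4 and tw(G) ≤ 4. On the other hand G contains the 5-clique {0, 1, 4, 5, 6}. A clique must lie in a single bag of any decomposition, so no decomposition can have width below 4. Therefore the treewidth is 4.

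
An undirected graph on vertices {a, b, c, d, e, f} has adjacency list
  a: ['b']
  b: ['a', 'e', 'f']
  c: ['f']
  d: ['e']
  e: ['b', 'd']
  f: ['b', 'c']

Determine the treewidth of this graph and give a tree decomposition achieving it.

Treewidth 1.
One such decomposition:
Bags: B1 = {a, b}  B2 = {b, f}  B3 = {c, f}  B4 = {b, e}  B5 = {d, e}
Tree: B1–B2, B2–B3, B1–B4, B4–B5

Every bag has size at most 2, so the width is 2 − 1 = 1 and tw(G) ≤ 1. G has an edge, so its treewidth is at least 1. Combining the bounds, tw(G) = 1.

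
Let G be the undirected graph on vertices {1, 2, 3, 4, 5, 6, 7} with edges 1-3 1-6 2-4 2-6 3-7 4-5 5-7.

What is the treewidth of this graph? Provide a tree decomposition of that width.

Every bag has size at most 3, so the width is 3 − 1 = 2 and tw(G) ≤ 2. Since 1–3–7–5–4–2–6–1 is a cycle in G, G is not acyclic. Forests are exactly the graphs of treewidth ≤ 1, so tw(G) ≥ 2. The upper and lower bounds meet at 2, so that is the treewidth.

Treewidth 2.
One optimal decomposition is:
Bags: B1 = {1, 3, 7}  B2 = {1, 5, 7}  B3 = {1, 4, 5}  B4 = {1, 2, 4}  B5 = {1, 2, 6}
Tree: B1–B2, B2–B3, B3–B4, B4–B5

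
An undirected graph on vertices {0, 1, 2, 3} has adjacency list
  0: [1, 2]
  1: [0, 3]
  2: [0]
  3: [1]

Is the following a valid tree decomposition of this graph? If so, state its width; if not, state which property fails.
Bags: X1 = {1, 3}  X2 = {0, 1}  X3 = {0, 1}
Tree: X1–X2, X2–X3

No — vertex 2 appears in no bag.

A tree decomposition must satisfy three properties: every vertex lies in some bag; for every edge, both endpoints lie together in some bag; and for every vertex, the bags containing it form a connected subtree. Here vertex 2 appears in no bag, so the decomposition is invalid.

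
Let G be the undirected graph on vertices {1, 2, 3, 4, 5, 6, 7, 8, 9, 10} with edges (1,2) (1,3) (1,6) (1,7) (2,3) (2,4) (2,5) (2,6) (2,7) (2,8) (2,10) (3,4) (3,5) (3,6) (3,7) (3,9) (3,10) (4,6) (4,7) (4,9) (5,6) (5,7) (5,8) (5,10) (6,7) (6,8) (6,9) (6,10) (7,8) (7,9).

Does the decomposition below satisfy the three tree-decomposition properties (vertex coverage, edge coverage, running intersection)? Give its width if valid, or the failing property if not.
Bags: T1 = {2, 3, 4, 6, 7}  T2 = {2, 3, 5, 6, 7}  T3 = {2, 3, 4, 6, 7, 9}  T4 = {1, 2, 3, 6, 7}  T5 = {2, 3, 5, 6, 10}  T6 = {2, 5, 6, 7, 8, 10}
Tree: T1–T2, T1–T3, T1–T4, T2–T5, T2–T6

No — bags containing vertex 10 are not connected in the tree.

A tree decomposition must satisfy three properties: every vertex lies in some bag; for every edge, both endpoints lie together in some bag; and for every vertex, the bags containing it form a connected subtree. Here bags containing vertex 10 are not connected in the tree, so the decomposition is invalid.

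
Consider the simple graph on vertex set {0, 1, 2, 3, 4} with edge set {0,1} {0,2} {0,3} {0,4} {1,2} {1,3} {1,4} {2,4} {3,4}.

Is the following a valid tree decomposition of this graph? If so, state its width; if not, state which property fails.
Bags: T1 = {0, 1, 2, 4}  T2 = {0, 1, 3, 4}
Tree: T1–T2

Yes; width 3.

Checking the three conditions: (i) the bags cover all of {0, 1, 2, 3, 4}; (ii) for each edge, some bag contains both endpoints; (iii) the bags containing any fixed vertex form a subtree. All hold, so the decomposition is valid with width 4 − 1 = 3.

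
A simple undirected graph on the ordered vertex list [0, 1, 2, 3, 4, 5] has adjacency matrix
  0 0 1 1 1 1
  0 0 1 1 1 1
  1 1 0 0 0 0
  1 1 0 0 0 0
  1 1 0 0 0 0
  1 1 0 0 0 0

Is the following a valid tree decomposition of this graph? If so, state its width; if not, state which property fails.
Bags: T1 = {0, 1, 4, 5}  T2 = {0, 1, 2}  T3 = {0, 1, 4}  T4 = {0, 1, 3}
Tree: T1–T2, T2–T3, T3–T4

A tree decomposition must satisfy three properties: every vertex lies in some bag; for every edge, both endpoints lie together in some bag; and for every vertex, the bags containing it form a connected subtree. Here bags containing vertex 4 are not connected in the tree, so the decomposition is invalid.

No — bags containing vertex 4 are not connected in the tree.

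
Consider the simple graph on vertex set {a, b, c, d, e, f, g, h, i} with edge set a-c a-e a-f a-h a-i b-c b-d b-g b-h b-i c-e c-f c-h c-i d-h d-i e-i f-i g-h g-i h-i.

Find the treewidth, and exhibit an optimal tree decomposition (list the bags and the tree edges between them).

The largest bag has 4 vertices, giving width 3; this decomposition certifies tw(G) ≤ 3. On the other hand G contains the 4-clique {a, c, e, i}. A clique must lie in a single bag of any decomposition, so no decomposition can have width below 3. Therefore the treewidth is 3.

Treewidth 3.
One such decomposition:
Bags: B1 = {a, c, h, i}  B2 = {b, c, h, i}  B3 = {a, c, e, i}  B4 = {b, g, h, i}  B5 = {b, d, h, i}  B6 = {a, c, f, i}
Tree: B1–B2, B1–B3, B2–B4, B4–B5, B1–B6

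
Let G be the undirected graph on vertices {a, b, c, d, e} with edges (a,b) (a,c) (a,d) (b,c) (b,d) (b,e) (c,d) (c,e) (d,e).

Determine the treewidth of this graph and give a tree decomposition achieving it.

Treewidth 3.
One optimal decomposition is:
Bags: B1 = {a, b, c, d}  B2 = {b, c, d, e}
Tree: B1–B2

The largest bag has 4 vertices, giving width 3; this decomposition certifies tw(G) ≤ 3. For the lower bound, the 4 vertices {b, c, d, e} are pairwise adjacent, and any tree decomposition puts a clique entirely inside one bag — forcing width ≥ 3. Combining the bounds, tw(G) = 3.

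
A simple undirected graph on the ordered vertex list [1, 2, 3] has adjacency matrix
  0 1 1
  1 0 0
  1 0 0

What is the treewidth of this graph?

1

A width-1 tree decomposition is:
Bags: B1 = {1, 2}  B2 = {1, 3}
Tree: B1–B2
Each bag holds 2 vertices, so the decomposition has width 1, which upper-bounds the treewidth. Since G has at least one edge (e.g. 2–1), it is not an edgeless graph, so tw(G) ≥ 1. Therefore the treewidth is 1.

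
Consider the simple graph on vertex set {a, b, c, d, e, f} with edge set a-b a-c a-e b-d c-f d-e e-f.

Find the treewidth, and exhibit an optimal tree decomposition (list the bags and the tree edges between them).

Treewidth 2.
One optimal decomposition is:
Bags: B1 = {c, e, f}  B2 = {a, c, e}  B3 = {a, d, e}  B4 = {a, b, d}
Tree: B1–B2, B2–B3, B3–B4

The largest bag has 3 vertices, giving width 2; this decomposition certifies tw(G) ≤ 2. For the lower bound, G contains the cycle f–c–a–e–f, so G is not a forest; only forests have treewidth ≤ 1, hence tw(G) ≥ 2. Hence tw(G) = 2 exactly.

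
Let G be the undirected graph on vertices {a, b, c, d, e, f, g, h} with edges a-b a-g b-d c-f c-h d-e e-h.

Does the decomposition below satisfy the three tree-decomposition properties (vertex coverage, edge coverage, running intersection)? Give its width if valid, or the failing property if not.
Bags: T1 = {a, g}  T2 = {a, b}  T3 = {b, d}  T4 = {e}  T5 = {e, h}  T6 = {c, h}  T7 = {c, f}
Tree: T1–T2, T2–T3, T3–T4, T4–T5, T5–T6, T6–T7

No — edge (d,e) lies in no bag.

A tree decomposition must satisfy three properties: every vertex lies in some bag; for every edge, both endpoints lie together in some bag; and for every vertex, the bags containing it form a connected subtree. Here edge (d,e) lies in no bag, so the decomposition is invalid.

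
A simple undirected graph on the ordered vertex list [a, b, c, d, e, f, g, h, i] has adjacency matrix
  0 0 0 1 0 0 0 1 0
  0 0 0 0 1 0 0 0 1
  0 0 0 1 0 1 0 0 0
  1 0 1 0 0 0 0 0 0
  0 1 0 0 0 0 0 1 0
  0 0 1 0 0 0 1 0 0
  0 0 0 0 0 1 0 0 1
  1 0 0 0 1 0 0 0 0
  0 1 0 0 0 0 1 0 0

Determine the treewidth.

2

A width-2 tree decomposition is:
Bags: B1 = {b, e, h}  B2 = {b, h, i}  B3 = {g, h, i}  B4 = {f, g, h}  B5 = {c, f, h}  B6 = {c, d, h}  B7 = {a, d, h}
Tree: B1–B2, B2–B3, B3–B4, B4–B5, B5–B6, B6–B7
The largest bag has 3 vertices, giving width 2; this decomposition certifies tw(G) ≤ 2. The edges h–e–b–i–g–f–c–d–a–h form a cycle, so G is not a tree and its treewidth is at least 2. Hence tw(G) = 2 exactly.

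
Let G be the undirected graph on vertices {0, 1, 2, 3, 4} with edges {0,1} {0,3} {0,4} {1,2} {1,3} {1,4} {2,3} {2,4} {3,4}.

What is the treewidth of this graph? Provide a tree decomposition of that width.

Treewidth 3.
Bags: B1 = {0, 1, 3, 4}  B2 = {1, 2, 3, 4}
Tree: B1–B2

Every bag has size at most 4, so the width is 4 − 1 = 3 and tw(G) ≤ 3. On the other hand G contains the 4-clique {0, 1, 3, 4}. A clique must lie in a single bag of any decomposition, so no decomposition can have width below 3. Hence tw(G) = 3 exactly.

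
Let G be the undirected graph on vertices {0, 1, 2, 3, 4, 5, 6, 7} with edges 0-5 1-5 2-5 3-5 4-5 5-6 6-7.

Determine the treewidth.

1

A width-1 tree decomposition is:
Bags: B1 = {4, 5}  B2 = {3, 5}  B3 = {2, 5}  B4 = {1, 5}  B5 = {5, 6}  B6 = {6, 7}  B7 = {0, 5}
Tree: B1–B2, B2–B3, B3–B4, B2–B5, B5–B6, B5–B7
Every bag has size at most 2, so the width is 2 − 1 = 1 and tw(G) ≤ 1. G has an edge, so its treewidth is at least 1. Hence tw(G) = 1 exactly.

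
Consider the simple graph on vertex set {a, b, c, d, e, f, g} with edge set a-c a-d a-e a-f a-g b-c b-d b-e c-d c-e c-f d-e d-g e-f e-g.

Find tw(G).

3

A width-3 tree decomposition is:
Bags: B1 = {b, c, d, e}  B2 = {a, c, d, e}  B3 = {a, c, e, f}  B4 = {a, d, e, g}
Tree: B1–B2, B2–B3, B2–B4
Each bag holds 4 vertices, so the decomposition has width 3, which upper-bounds the treewidth. Conversely, {a, d, e, g} is a clique of size 4, and the vertices of any clique must share a bag in every tree decomposition; so some bag has ≥ 4 vertices and tw(G) ≥ 3. Combining the bounds, tw(G) = 3.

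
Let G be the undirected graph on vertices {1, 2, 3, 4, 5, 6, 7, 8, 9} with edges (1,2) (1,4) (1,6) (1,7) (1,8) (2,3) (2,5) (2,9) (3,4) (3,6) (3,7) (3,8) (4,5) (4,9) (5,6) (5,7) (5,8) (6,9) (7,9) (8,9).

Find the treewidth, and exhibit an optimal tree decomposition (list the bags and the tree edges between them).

Treewidth 4.
One optimal decomposition is:
Bags: B1 = {1, 2, 3, 5, 9}  B2 = {1, 3, 5, 7, 9}  B3 = {1, 3, 4, 5, 9}  B4 = {1, 3, 5, 8, 9}  B5 = {1, 3, 5, 6, 9}
Tree: B1–B2, B2–B3, B3–B4, B4–B5

Every bag has size at most 5, so the width is 5 − 1 = 4 and tw(G) ≤ 4. For the lower bound: the 5 vertex sets {2,3}, {7,9}, {1,4}, {5}, {8} are disjoint, each induces a connected subgraph, and every pair is joined by at least one edge of G. Contracting each set to a single vertex therefore yields K_{5} as a minor, and since treewidth is minor-monotone, tw(G) ≥ tw(K_{5}) = 4. The upper and lower bounds meet at 4, so that is the treewidth.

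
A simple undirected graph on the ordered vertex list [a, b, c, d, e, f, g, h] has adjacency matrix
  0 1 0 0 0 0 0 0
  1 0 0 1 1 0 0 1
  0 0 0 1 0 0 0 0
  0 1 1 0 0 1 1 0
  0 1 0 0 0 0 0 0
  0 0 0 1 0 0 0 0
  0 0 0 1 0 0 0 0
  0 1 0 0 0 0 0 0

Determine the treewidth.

1

A width-1 tree decomposition is:
Bags: B1 = {b, d}  B2 = {d, f}  B3 = {a, b}  B4 = {b, h}  B5 = {d, g}  B6 = {b, e}  B7 = {c, d}
Tree: B1–B2, B1–B3, B1–B4, B2–B5, B3–B6, B2–B7
The largest bag has 2 vertices, giving width 1; this decomposition certifies tw(G) ≤ 1. Any graph with an edge has treewidth ≥ 1, and G has the edge d–b. Hence tw(G) = 1 exactly.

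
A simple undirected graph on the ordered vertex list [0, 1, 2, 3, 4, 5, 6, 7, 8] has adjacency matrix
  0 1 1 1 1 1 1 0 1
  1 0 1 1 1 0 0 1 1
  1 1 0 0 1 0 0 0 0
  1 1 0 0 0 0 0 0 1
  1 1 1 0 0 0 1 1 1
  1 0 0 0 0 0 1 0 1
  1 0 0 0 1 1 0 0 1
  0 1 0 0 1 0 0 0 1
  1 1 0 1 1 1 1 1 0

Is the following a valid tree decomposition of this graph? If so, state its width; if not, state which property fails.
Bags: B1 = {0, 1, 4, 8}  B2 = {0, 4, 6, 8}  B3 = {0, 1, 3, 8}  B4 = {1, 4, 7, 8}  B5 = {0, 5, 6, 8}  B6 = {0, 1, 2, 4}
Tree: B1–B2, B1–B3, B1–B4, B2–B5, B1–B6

Vertex coverage: the bags together contain {0, 1, 2, 3, 4, 5, 6, 7, 8}, the full vertex set. Edge coverage: each edge of G has both endpoints in at least one bag. Running intersection: for every vertex, the bags containing it form a connected subtree. All three properties hold, so this is a valid tree decomposition of width max|bag| − 1 = 3, and hence tw(G) ≤ 3.

Yes; width 3.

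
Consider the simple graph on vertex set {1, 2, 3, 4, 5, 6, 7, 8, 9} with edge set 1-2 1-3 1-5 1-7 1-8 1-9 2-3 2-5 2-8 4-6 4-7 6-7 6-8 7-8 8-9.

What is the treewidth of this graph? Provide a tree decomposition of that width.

Each bag holds 3 vertices, so the decomposition has width 2, which upper-bounds the treewidth. For the lower bound, the 3 vertices {1, 8, 9} are pairwise adjacent, and any tree decomposition puts a clique entirely inside one bag — forcing width ≥ 2. Therefore the treewidth is 2.

Treewidth 2.
One optimal decomposition is:
Bags: B1 = {1, 7, 8}  B2 = {1, 2, 8}  B3 = {1, 2, 5}  B4 = {1, 8, 9}  B5 = {6, 7, 8}  B6 = {4, 6, 7}  B7 = {1, 2, 3}
Tree: B1–B2, B2–B3, B1–B4, B1–B5, B5–B6, B2–B7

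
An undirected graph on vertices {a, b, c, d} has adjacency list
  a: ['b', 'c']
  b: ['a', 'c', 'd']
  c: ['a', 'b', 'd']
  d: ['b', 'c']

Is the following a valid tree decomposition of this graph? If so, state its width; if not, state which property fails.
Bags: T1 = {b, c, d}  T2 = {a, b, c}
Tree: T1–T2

Yes; width 2.

Every vertex of G appears in some bag (union = {a, b, c, d}); every edge is covered by a bag; and for each vertex v the set of bags containing v is connected in the bag tree. The decomposition is therefore valid. The largest bag has 3 vertices, so the width is 2.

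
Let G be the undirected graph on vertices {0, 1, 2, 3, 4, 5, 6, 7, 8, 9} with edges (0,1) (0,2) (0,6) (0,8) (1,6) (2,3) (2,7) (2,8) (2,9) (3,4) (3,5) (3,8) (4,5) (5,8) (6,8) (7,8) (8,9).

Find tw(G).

2

A width-2 tree decomposition is:
Bags: B1 = {3, 4, 5}  B2 = {3, 5, 8}  B3 = {2, 3, 8}  B4 = {0, 2, 8}  B5 = {2, 7, 8}  B6 = {0, 6, 8}  B7 = {0, 1, 6}  B8 = {2, 8, 9}
Tree: B1–B2, B2–B3, B3–B4, B4–B5, B4–B6, B6–B7, B3–B8
Each bag holds 3 vertices, so the decomposition has width 2, which upper-bounds the treewidth. Conversely, {0, 2, 8} is a clique of size 3, and the vertices of any clique must share a bag in every tree decomposition; so some bag has ≥ 3 vertices and tw(G) ≥ 2. The upper and lower bounds meet at 2, so that is the treewidth.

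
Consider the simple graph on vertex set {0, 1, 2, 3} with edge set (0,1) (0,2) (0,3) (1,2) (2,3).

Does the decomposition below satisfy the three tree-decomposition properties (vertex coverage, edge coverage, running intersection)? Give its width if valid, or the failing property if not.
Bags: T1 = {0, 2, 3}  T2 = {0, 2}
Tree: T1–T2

No — vertex 1 appears in no bag.

A tree decomposition must satisfy three properties: every vertex lies in some bag; for every edge, both endpoints lie together in some bag; and for every vertex, the bags containing it form a connected subtree. Here vertex 1 appears in no bag, so the decomposition is invalid.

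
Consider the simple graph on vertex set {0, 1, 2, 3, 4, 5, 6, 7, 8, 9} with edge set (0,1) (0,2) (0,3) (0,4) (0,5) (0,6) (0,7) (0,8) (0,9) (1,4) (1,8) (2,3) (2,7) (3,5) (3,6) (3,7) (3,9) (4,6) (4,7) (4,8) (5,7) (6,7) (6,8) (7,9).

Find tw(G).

A width-3 tree decomposition is:
Bags: B1 = {0, 3, 6, 7}  B2 = {0, 2, 3, 7}  B3 = {0, 4, 6, 7}  B4 = {0, 4, 6, 8}  B5 = {0, 1, 4, 8}  B6 = {0, 3, 7, 9}  B7 = {0, 3, 5, 7}
Tree: B1–B2, B1–B3, B3–B4, B4–B5, B2–B6, B1–B7
Each bag holds 4 vertices, so the decomposition has width 3, which upper-bounds the treewidth. Conversely, {0, 1, 4, 8} is a clique of size 4, and the vertices of any clique must share a bag in every tree decomposition; so some bag has ≥ 4 vertices and tw(G) ≥ 3. The upper and lower bounds meet at 3, so that is the treewidth.

3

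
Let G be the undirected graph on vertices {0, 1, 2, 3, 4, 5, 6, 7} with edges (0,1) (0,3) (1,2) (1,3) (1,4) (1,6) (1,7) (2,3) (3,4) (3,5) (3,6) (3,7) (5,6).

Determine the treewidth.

A width-2 tree decomposition is:
Bags: B1 = {3, 5, 6}  B2 = {1, 3, 6}  B3 = {0, 1, 3}  B4 = {1, 2, 3}  B5 = {1, 3, 4}  B6 = {1, 3, 7}
Tree: B1–B2, B2–B3, B2–B4, B3–B5, B3–B6
The largest bag has 3 vertices, giving width 2; this decomposition certifies tw(G) ≤ 2. On the other hand G contains the 3-clique {0, 1, 3}. A clique must lie in a single bag of any decomposition, so no decomposition can have width below 2. The upper and lower bounds meet at 2, so that is the treewidth.

2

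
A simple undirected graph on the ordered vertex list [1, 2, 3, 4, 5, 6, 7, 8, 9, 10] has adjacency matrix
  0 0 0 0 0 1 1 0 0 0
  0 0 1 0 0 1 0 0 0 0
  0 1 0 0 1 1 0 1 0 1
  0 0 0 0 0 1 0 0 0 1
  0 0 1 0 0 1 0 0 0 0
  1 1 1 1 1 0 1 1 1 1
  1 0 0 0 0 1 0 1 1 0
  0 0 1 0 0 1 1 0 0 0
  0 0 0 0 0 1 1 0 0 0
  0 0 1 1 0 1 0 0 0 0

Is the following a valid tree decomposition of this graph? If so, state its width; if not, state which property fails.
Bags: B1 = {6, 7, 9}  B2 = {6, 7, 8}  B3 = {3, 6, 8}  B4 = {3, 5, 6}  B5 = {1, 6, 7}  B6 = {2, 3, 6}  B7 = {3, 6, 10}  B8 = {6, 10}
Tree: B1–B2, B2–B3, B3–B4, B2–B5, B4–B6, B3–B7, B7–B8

A tree decomposition must satisfy three properties: every vertex lies in some bag; for every edge, both endpoints lie together in some bag; and for every vertex, the bags containing it form a connected subtree. Here vertex 4 appears in no bag, so the decomposition is invalid.

No — vertex 4 appears in no bag.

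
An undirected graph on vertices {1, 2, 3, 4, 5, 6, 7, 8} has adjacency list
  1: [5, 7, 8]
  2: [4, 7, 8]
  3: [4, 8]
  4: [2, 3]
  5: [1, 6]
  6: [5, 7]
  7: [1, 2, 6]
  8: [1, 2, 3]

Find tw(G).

A width-2 tree decomposition is:
Bags: B1 = {5, 6, 7}  B2 = {1, 5, 7}  B3 = {1, 2, 7}  B4 = {1, 2, 8}  B5 = {2, 4, 8}  B6 = {3, 4, 8}
Tree: B1–B2, B2–B3, B3–B4, B4–B5, B5–B6
Each bag holds 3 vertices, so the decomposition has width 2, which upper-bounds the treewidth. Since 6–5–1–7–6 is a cycle in G, G is not acyclic. Forests are exactly the graphs of treewidth ≤ 1, so tw(G) ≥ 2. The upper and lower bounds meet at 2, so that is the treewidth.

2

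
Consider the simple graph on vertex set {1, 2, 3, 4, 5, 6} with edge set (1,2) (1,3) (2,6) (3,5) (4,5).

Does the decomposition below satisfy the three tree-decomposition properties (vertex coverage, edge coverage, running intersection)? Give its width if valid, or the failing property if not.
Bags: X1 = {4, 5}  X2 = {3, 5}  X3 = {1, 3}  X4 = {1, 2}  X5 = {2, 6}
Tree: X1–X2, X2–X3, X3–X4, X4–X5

Every vertex of G appears in some bag (union = {1, 2, 3, 4, 5, 6}); every edge is covered by a bag; and for each vertex v the set of bags containing v is connected in the bag tree. The decomposition is therefore valid. The largest bag has 2 vertices, so the width is 1.

Yes; width 1.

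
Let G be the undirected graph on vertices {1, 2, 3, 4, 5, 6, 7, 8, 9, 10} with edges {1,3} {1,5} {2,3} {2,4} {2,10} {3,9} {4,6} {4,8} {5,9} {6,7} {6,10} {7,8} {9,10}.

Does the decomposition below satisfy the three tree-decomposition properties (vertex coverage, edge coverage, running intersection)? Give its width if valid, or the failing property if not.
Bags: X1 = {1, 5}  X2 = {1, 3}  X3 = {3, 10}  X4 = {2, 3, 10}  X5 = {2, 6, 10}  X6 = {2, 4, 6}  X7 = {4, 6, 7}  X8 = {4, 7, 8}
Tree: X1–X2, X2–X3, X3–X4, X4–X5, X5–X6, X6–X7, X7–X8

A tree decomposition must satisfy three properties: every vertex lies in some bag; for every edge, both endpoints lie together in some bag; and for every vertex, the bags containing it form a connected subtree. Here vertex 9 appears in no bag, so the decomposition is invalid.

No — vertex 9 appears in no bag.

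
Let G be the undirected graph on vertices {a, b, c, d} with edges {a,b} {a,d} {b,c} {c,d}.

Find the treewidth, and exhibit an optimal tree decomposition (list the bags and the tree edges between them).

Treewidth 2.
Bags: B1 = {a, c, d}  B2 = {a, b, c}
Tree: B1–B2

Each bag holds 3 vertices, so the decomposition has width 2, which upper-bounds the treewidth. The edges a–d–c–b–a form a cycle, so G is not a tree and its treewidth is at least 2. Combining the bounds, tw(G) = 2.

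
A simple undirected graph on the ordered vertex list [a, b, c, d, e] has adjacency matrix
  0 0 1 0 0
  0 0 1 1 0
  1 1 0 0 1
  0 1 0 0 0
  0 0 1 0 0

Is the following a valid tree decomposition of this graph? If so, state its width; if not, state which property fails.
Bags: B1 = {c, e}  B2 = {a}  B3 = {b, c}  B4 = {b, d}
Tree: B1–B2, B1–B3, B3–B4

No — edge (c,a) lies in no bag.

A tree decomposition must satisfy three properties: every vertex lies in some bag; for every edge, both endpoints lie together in some bag; and for every vertex, the bags containing it form a connected subtree. Here edge (c,a) lies in no bag, so the decomposition is invalid.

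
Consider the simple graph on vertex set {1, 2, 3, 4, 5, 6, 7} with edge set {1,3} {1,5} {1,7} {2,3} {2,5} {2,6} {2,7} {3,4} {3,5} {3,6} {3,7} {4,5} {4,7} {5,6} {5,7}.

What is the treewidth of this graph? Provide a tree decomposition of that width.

Treewidth 3.
One such decomposition:
Bags: B1 = {3, 4, 5, 7}  B2 = {2, 3, 5, 7}  B3 = {1, 3, 5, 7}  B4 = {2, 3, 5, 6}
Tree: B1–B2, B2–B3, B2–B4

The largest bag has 4 vertices, giving width 3; this decomposition certifies tw(G) ≤ 3. On the other hand G contains the 4-clique {2, 3, 5, 6}. A clique must lie in a single bag of any decomposition, so no decomposition can have width below 3. Hence tw(G) = 3 exactly.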